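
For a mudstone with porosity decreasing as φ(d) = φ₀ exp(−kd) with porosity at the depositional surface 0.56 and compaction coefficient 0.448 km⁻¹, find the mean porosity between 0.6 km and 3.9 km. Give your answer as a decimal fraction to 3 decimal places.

0.223

⟨φ⟩ = (1/(d₂−d₁)) ∫ φ₀ e^(−kd) dd = φ₀·(e^(−k·d₁) − e^(−k·d₂)) / (k·(d₂−d₁))
e^(−0.448×0.6) = 0.7643; e^(−0.448×3.9) = 0.1743
⟨φ⟩ = 0.56 × (0.7643 − 0.1743) / (0.448 × 3.3) = 0.56 × 0.3991 = 0.2235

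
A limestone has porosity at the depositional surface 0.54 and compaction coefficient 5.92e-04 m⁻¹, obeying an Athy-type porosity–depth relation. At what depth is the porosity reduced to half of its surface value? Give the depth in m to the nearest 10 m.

1170 m

Working in km (1 km = 1000 m; c in km⁻¹ = c in m⁻¹ × 1000):
φ/φ₀ = 1/2 ⇒ exp(−c·Z) = 1/2 ⇒ Z = ln(2) / c
Z = 0.6931 / 0.592 = 1.171 km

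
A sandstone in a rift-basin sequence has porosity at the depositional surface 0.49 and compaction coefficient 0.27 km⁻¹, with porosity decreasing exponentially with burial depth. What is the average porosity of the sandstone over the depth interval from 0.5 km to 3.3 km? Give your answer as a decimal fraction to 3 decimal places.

0.300

⟨n⟩ = (1/(Z₂−Z₁)) ∫ n₀ e^(−cZ) dZ = n₀·(e^(−c·Z₁) − e^(−c·Z₂)) / (c·(Z₂−Z₁))
e^(−0.27×0.5) = 0.8737; e^(−0.27×3.3) = 0.4102
⟨n⟩ = 0.49 × (0.8737 − 0.4102) / (0.27 × 2.8) = 0.49 × 0.6131 = 0.3004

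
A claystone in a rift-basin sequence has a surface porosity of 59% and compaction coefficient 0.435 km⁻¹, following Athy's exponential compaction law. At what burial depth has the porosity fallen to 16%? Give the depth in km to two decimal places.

3.00 km

Invert Athy's law: z = ln(φ₀/φ) / c
z = ln(0.59/0.16) / 0.435 = ln(3.687) / 0.435 = 1.3049 / 0.435 = 3.000 km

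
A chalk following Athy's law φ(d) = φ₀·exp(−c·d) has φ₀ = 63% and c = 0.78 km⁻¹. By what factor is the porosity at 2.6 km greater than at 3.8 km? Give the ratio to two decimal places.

2.55

φ(d₁)/φ(d₂) = e^(−c·d₁)/e^(−c·d₂) = e^{c(d₂−d₁)}
= exp(0.78 × 1.2) = exp(0.936) = 2.5498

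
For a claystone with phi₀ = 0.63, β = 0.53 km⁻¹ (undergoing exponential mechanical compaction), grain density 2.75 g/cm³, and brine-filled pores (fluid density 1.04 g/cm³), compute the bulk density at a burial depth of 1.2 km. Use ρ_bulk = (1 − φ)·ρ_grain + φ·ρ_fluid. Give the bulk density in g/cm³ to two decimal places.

Porosity at depth: phi = 0.63·exp(−0.53×1.2) = 0.63×0.5294 = 0.3335
Bulk density: ρ_b = (1−phi)ρ_g + phi·ρ_f = 0.6665×2.75 + 0.3335×1.04
       = 1.833 + 0.347 = 2.180 g/cm³

2.18 g/cm³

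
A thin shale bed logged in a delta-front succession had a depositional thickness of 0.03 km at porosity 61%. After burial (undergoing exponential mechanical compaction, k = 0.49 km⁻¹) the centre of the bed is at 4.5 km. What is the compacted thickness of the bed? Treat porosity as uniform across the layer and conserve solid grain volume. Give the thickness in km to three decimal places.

0.013 km

Porosity at 4.5 km: n = 0.61·exp(−0.49×4.5) = 0.0673
Solid-volume conservation: h(1−n) = h₀(1−n₀) ⇒ h = h₀·(1−n₀)/(1−n)
h = 0.03 × (1 − 0.61)/(1 − 0.0673) = 0.03 × 0.4181 = 0.0125 km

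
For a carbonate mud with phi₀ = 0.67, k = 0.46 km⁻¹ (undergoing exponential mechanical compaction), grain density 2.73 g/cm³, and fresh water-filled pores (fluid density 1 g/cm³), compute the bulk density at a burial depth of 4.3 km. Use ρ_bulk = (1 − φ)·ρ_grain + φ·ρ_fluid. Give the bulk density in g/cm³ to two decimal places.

2.57 g/cm³

Porosity at depth: phi = 0.67·exp(−0.46×4.3) = 0.67×0.1383 = 0.0927
Bulk density: ρ_b = (1−phi)ρ_g + phi·ρ_f = 0.9073×2.73 + 0.0927×1
       = 2.477 + 0.093 = 2.570 g/cm³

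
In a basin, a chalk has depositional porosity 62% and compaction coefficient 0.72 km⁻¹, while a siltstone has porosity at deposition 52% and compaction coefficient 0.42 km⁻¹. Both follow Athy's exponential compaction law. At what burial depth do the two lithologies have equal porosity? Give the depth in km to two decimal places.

0.59 km

Set φ₀ₐ e^(−βₐz) = φ₀ᵦ e^(−βᵦz) ⇒ ln(φ₀ₐ/φ₀ᵦ) = (βₐ − βᵦ)·z
z = ln(0.62/0.52) / (0.72 − 0.42) = 0.1759 / 0.3 = 0.586 km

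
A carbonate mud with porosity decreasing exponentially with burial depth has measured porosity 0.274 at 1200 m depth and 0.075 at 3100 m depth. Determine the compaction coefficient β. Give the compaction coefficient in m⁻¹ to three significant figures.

Working in km (1 km = 1000 m; β in km⁻¹ = β in m⁻¹ × 1000):
Athy: n(z) = n₀ e^(−βz) ⇒ n₁/n₂ = e^{β(z₂−z₁)} ⇒ β = ln(n₁/n₂)/(z₂−z₁)
β = ln(0.274/0.075) / (3.1 − 1.2) = ln(3.653) / 1.9 = 1.2956 / 1.9 = 0.6819 km⁻¹

0.000682 m⁻¹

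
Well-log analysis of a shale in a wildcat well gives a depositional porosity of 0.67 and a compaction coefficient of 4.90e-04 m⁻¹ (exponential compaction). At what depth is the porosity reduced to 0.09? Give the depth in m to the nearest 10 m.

Working in km (1 km = 1000 m; c in km⁻¹ = c in m⁻¹ × 1000):
Invert Athy's law: z = ln(φ₀/φ) / c
z = ln(0.67/0.09) / 0.49 = ln(7.444) / 0.49 = 2.0075 / 0.49 = 4.097 km

4100 m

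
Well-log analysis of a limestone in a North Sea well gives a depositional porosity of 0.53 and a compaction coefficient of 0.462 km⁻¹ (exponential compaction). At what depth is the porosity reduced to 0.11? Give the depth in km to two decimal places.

3.40 km

Invert Athy's law: d = ln(φ₀/φ) / k
d = ln(0.53/0.11) / 0.462 = ln(4.818) / 0.462 = 1.5724 / 0.462 = 3.403 km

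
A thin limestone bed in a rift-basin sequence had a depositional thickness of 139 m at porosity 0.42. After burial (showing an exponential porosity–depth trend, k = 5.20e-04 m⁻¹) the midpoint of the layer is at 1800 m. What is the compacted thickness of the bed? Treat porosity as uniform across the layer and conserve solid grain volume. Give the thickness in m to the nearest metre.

97 m

Working in km (1 km = 1000 m; k in km⁻¹ = k in m⁻¹ × 1000):
Porosity at 1.8 km: phi = 0.42·exp(−0.52×1.8) = 0.1647
Solid-volume conservation: h(1−phi) = h₀(1−phi₀) ⇒ h = h₀·(1−phi₀)/(1−phi)
h = 0.139 × (1 − 0.42)/(1 − 0.1647) = 0.139 × 0.6944 = 0.0965 km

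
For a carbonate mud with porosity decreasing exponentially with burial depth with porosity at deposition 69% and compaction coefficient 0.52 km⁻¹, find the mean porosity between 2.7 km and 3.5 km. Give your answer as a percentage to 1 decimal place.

⟨phi⟩ = (1/(Z₂−Z₁)) ∫ phi₀ e^(−βZ) dZ = phi₀·(e^(−β·Z₁) − e^(−β·Z₂)) / (β·(Z₂−Z₁))
e^(−0.52×2.7) = 0.2456; e^(−0.52×3.5) = 0.1620
⟨phi⟩ = 0.69 × (0.2456 − 0.1620) / (0.52 × 0.8) = 0.69 × 0.2009 = 0.1386

13.9%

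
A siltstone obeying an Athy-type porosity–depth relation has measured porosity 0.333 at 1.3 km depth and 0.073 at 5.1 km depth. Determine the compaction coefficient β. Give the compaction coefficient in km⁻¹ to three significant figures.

Athy: phi(z) = phi₀ e^(−βz) ⇒ phi₁/phi₂ = e^{β(z₂−z₁)} ⇒ β = ln(phi₁/phi₂)/(z₂−z₁)
β = ln(0.333/0.073) / (5.1 − 1.3) = ln(4.562) / 3.8 = 1.5177 / 3.8 = 0.3994 km⁻¹

0.399 km⁻¹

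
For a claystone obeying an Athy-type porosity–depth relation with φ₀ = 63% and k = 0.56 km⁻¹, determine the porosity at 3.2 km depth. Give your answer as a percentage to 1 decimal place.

φ = φ₀·exp(−k·Z) = 0.63 × exp(−0.56 × 3.2) = 0.63 × exp(−1.792)
  = 0.63 × 0.1666 = 0.1050

10.5%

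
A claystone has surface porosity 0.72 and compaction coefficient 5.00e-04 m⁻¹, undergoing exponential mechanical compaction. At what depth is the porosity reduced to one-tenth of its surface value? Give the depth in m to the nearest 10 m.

4610 m

Working in km (1 km = 1000 m; β in km⁻¹ = β in m⁻¹ × 1000):
φ/φ₀ = 1/10 ⇒ exp(−β·d) = 1/10 ⇒ d = ln(10) / β
d = 2.3026 / 0.5 = 4.605 km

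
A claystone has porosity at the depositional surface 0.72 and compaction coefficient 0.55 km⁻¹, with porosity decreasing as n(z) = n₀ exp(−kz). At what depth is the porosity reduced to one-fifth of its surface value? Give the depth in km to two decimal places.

n/n₀ = 1/5 ⇒ exp(−k·z) = 1/5 ⇒ z = ln(5) / k
z = 1.6094 / 0.55 = 2.926 km

2.93 km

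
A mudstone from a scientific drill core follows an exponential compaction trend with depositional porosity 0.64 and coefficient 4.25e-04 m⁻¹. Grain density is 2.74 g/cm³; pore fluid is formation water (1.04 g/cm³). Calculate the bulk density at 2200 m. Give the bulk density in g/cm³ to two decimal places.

Working in km (1 km = 1000 m; k in km⁻¹ = k in m⁻¹ × 1000):
Porosity at depth: phi = 0.64·exp(−0.425×2.2) = 0.64×0.3926 = 0.2513
Bulk density: ρ_b = (1−phi)ρ_g + phi·ρ_f = 0.7487×2.74 + 0.2513×1.04
       = 2.052 + 0.261 = 2.313 g/cm³

2.31 g/cm³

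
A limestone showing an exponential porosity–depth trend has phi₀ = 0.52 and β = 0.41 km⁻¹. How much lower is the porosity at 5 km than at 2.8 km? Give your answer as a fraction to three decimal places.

phi(2.8) = 0.52·e^(−0.41×2.8) = 0.1650
phi(5) = 0.52·e^(−0.41×5) = 0.0669
Δphi = 0.1650 − 0.0669 = 0.0980

0.098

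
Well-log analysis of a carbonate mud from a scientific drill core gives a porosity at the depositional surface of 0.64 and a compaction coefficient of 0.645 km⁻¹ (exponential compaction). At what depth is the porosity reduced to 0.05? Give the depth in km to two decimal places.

Invert Athy's law: Z = ln(phi₀/phi) / k
Z = ln(0.64/0.05) / 0.645 = ln(12.8) / 0.645 = 2.5494 / 0.645 = 3.953 km

3.95 km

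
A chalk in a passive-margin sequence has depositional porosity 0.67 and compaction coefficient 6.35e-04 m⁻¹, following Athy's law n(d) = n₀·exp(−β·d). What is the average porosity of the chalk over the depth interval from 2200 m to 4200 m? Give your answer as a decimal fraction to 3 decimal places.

Working in km (1 km = 1000 m; β in km⁻¹ = β in m⁻¹ × 1000):
⟨n⟩ = (1/(d₂−d₁)) ∫ n₀ e^(−βd) dd = n₀·(e^(−β·d₁) − e^(−β·d₂)) / (β·(d₂−d₁))
e^(−0.635×2.2) = 0.2473; e^(−0.635×4.2) = 0.0695
⟨n⟩ = 0.67 × (0.2473 − 0.0695) / (0.635 × 2) = 0.67 × 0.1401 = 0.0938

0.094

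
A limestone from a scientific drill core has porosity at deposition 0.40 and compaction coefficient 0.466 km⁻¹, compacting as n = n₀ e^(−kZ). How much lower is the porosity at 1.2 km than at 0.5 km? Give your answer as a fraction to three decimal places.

0.088

n(0.5) = 0.4·e^(−0.466×0.5) = 0.3169
n(1.2) = 0.4·e^(−0.466×1.2) = 0.2287
Δn = 0.3169 − 0.2287 = 0.0882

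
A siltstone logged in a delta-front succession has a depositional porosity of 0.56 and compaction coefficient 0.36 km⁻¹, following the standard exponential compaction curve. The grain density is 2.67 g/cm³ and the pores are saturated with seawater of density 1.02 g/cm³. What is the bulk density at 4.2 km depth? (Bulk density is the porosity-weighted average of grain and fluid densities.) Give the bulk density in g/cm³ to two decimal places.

Porosity at depth: φ = 0.56·exp(−0.36×4.2) = 0.56×0.2205 = 0.1235
Bulk density: ρ_b = (1−φ)ρ_g + φ·ρ_f = 0.8765×2.67 + 0.1235×1.02
       = 2.340 + 0.126 = 2.466 g/cm³

2.47 g/cm³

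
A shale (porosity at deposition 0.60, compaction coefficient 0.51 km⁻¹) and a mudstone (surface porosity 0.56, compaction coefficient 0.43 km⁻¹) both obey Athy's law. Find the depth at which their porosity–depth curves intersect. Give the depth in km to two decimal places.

0.86 km

Set phi₀ₐ e^(−cₐZ) = phi₀ᵦ e^(−cᵦZ) ⇒ ln(phi₀ₐ/phi₀ᵦ) = (cₐ − cᵦ)·Z
Z = ln(0.6/0.56) / (0.51 − 0.43) = 0.0690 / 0.08 = 0.862 km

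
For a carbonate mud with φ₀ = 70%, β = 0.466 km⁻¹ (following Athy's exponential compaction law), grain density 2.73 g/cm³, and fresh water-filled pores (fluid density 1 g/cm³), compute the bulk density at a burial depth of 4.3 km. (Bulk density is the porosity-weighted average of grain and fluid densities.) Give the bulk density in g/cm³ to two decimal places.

2.57 g/cm³

Porosity at depth: φ = 0.7·exp(−0.466×4.3) = 0.7×0.1348 = 0.0944
Bulk density: ρ_b = (1−φ)ρ_g + φ·ρ_f = 0.9056×2.73 + 0.0944×1
       = 2.472 + 0.094 = 2.567 g/cm³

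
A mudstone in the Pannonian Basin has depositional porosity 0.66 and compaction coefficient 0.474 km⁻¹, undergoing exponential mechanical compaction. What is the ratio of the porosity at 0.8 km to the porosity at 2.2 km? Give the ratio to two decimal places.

phi(d₁)/phi(d₂) = e^(−β·d₁)/e^(−β·d₂) = e^{β(d₂−d₁)}
= exp(0.474 × 1.4) = exp(0.6636) = 1.9418

1.94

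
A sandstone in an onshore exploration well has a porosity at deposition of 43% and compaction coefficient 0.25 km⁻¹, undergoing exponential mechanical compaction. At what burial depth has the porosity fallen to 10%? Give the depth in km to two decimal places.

Invert Athy's law: d = ln(φ₀/φ) / β
d = ln(0.43/0.1) / 0.25 = ln(4.3) / 0.25 = 1.4586 / 0.25 = 5.834 km

5.83 km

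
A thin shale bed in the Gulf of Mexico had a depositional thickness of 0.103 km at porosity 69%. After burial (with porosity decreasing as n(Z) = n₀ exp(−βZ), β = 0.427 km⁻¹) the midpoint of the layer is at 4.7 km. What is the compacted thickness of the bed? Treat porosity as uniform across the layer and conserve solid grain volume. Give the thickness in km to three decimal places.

Porosity at 4.7 km: n = 0.69·exp(−0.427×4.7) = 0.0927
Solid-volume conservation: h(1−n) = h₀(1−n₀) ⇒ h = h₀·(1−n₀)/(1−n)
h = 0.103 × (1 − 0.69)/(1 − 0.0927) = 0.103 × 0.3417 = 0.0352 km

0.035 km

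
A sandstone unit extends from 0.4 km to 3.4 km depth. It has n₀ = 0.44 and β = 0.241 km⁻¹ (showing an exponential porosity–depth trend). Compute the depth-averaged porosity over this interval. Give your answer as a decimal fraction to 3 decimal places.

0.284

⟨n⟩ = (1/(d₂−d₁)) ∫ n₀ e^(−βd) dd = n₀·(e^(−β·d₁) − e^(−β·d₂)) / (β·(d₂−d₁))
e^(−0.241×0.4) = 0.9081; e^(−0.241×3.4) = 0.4407
⟨n⟩ = 0.44 × (0.9081 − 0.4407) / (0.241 × 3) = 0.44 × 0.6465 = 0.2845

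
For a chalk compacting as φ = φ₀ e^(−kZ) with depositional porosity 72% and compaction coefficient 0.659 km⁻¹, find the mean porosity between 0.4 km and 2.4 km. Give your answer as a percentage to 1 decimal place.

⟨φ⟩ = (1/(Z₂−Z₁)) ∫ φ₀ e^(−kZ) dZ = φ₀·(e^(−k·Z₁) − e^(−k·Z₂)) / (k·(Z₂−Z₁))
e^(−0.659×0.4) = 0.7683; e^(−0.659×2.4) = 0.2056
⟨φ⟩ = 0.72 × (0.7683 − 0.2056) / (0.659 × 2) = 0.72 × 0.4269 = 0.3074

30.7%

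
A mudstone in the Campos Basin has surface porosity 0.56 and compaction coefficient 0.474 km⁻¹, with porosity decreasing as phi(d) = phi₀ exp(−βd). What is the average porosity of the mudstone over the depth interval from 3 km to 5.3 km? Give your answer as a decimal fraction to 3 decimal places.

⟨phi⟩ = (1/(d₂−d₁)) ∫ phi₀ e^(−βd) dd = phi₀·(e^(−β·d₁) − e^(−β·d₂)) / (β·(d₂−d₁))
e^(−0.474×3) = 0.2412; e^(−0.474×5.3) = 0.0811
⟨phi⟩ = 0.56 × (0.2412 − 0.0811) / (0.474 × 2.3) = 0.56 × 0.1469 = 0.0823

0.082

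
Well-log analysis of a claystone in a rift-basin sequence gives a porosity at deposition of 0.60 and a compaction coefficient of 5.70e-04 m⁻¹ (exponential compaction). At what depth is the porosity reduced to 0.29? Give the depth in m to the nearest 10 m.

1280 m

Working in km (1 km = 1000 m; c in km⁻¹ = c in m⁻¹ × 1000):
Invert Athy's law: Z = ln(phi₀/phi) / c
Z = ln(0.6/0.29) / 0.57 = ln(2.069) / 0.57 = 0.7270 / 0.57 = 1.276 km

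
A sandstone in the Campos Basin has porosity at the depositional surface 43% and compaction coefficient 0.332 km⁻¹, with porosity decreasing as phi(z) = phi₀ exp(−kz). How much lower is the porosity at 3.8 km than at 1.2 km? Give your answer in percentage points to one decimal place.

16.7 percentage points

phi(1.2) = 0.43·e^(−0.332×1.2) = 0.2887
phi(3.8) = 0.43·e^(−0.332×3.8) = 0.1218
Δphi = 0.2887 − 0.1218 = 0.1669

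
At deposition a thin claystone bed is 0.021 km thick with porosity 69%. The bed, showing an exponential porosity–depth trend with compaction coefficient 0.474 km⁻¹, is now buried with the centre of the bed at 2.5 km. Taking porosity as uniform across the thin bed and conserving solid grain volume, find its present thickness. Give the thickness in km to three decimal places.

Porosity at 2.5 km: phi = 0.69·exp(−0.474×2.5) = 0.2110
Solid-volume conservation: h(1−phi) = h₀(1−phi₀) ⇒ h = h₀·(1−phi₀)/(1−phi)
h = 0.021 × (1 − 0.69)/(1 − 0.2110) = 0.021 × 0.3929 = 0.0083 km

0.008 km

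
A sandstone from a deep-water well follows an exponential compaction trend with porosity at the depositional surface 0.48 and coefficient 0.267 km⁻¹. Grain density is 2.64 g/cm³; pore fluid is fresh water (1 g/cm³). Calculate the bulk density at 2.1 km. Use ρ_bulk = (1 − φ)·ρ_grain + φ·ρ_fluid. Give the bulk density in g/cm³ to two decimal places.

Porosity at depth: n = 0.48·exp(−0.267×2.1) = 0.48×0.5708 = 0.2740
Bulk density: ρ_b = (1−n)ρ_g + n·ρ_f = 0.7260×2.64 + 0.2740×1
       = 1.917 + 0.274 = 2.191 g/cm³

2.19 g/cm³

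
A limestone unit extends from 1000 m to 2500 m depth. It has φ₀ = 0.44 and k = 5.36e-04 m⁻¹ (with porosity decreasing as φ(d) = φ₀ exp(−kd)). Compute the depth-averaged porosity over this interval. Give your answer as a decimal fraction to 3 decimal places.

0.177

Working in km (1 km = 1000 m; k in km⁻¹ = k in m⁻¹ × 1000):
⟨φ⟩ = (1/(d₂−d₁)) ∫ φ₀ e^(−kd) dd = φ₀·(e^(−k·d₁) − e^(−k·d₂)) / (k·(d₂−d₁))
e^(−0.536×1) = 0.5851; e^(−0.536×2.5) = 0.2618
⟨φ⟩ = 0.44 × (0.5851 − 0.2618) / (0.536 × 1.5) = 0.44 × 0.4020 = 0.1769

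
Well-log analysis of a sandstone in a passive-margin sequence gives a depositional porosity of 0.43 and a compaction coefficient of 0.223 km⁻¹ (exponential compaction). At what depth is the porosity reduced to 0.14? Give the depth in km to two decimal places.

Invert Athy's law: Z = ln(φ₀/φ) / β
Z = ln(0.43/0.14) / 0.223 = ln(3.071) / 0.223 = 1.1221 / 0.223 = 5.032 km

5.03 km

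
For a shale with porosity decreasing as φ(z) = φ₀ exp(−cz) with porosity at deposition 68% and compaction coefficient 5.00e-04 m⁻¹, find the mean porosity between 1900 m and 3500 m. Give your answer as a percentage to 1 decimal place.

18.1%

Working in km (1 km = 1000 m; c in km⁻¹ = c in m⁻¹ × 1000):
⟨φ⟩ = (1/(z₂−z₁)) ∫ φ₀ e^(−cz) dz = φ₀·(e^(−c·z₁) − e^(−c·z₂)) / (c·(z₂−z₁))
e^(−0.5×1.9) = 0.3867; e^(−0.5×3.5) = 0.1738
⟨φ⟩ = 0.68 × (0.3867 − 0.1738) / (0.5 × 1.6) = 0.68 × 0.2662 = 0.1810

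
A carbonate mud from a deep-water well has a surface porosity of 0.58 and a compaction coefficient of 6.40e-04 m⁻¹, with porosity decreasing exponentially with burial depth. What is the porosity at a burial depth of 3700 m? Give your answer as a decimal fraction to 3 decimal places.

0.054

Working in km (1 km = 1000 m; k in km⁻¹ = k in m⁻¹ × 1000):
φ = φ₀·exp(−k·Z) = 0.58 × exp(−0.64 × 3.7) = 0.58 × exp(−2.368)
  = 0.58 × 0.0937 = 0.0543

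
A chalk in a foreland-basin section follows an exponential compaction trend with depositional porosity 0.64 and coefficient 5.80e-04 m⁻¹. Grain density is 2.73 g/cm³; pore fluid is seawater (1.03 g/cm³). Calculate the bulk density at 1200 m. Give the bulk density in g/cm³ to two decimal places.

Working in km (1 km = 1000 m; β in km⁻¹ = β in m⁻¹ × 1000):
Porosity at depth: φ = 0.64·exp(−0.58×1.2) = 0.64×0.4986 = 0.3191
Bulk density: ρ_b = (1−φ)ρ_g + φ·ρ_f = 0.6809×2.73 + 0.3191×1.03
       = 1.859 + 0.329 = 2.188 g/cm³

2.19 g/cm³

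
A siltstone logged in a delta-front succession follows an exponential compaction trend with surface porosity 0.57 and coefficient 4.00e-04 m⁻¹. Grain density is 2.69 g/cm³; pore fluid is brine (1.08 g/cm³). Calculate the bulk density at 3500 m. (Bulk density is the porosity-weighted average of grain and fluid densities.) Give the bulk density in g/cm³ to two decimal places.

Working in km (1 km = 1000 m; β in km⁻¹ = β in m⁻¹ × 1000):
Porosity at depth: n = 0.57·exp(−0.4×3.5) = 0.57×0.2466 = 0.1406
Bulk density: ρ_b = (1−n)ρ_g + n·ρ_f = 0.8594×2.69 + 0.1406×1.08
       = 2.312 + 0.152 = 2.464 g/cm³

2.46 g/cm³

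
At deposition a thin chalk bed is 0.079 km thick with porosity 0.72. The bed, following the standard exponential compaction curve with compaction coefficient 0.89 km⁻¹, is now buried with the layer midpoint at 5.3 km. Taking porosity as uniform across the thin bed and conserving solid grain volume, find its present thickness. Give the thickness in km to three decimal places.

Porosity at 5.3 km: phi = 0.72·exp(−0.89×5.3) = 0.0064
Solid-volume conservation: h(1−phi) = h₀(1−phi₀) ⇒ h = h₀·(1−phi₀)/(1−phi)
h = 0.079 × (1 − 0.72)/(1 − 0.0064) = 0.079 × 0.2818 = 0.0223 km

0.022 km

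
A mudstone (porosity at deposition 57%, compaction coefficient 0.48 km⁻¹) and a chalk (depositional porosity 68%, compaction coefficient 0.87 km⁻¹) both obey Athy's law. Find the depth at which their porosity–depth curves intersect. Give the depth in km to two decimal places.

Set phi₀ₐ e^(−βₐZ) = phi₀ᵦ e^(−βᵦZ) ⇒ ln(phi₀ₐ/phi₀ᵦ) = (βₐ − βᵦ)·Z
Z = ln(0.57/0.68) / (0.48 − 0.87) = -0.1765 / -0.39 = 0.452 km

0.45 km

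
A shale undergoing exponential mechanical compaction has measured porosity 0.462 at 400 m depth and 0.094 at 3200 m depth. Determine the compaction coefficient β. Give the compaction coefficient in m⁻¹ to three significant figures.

Working in km (1 km = 1000 m; β in km⁻¹ = β in m⁻¹ × 1000):
Athy: phi(d) = phi₀ e^(−βd) ⇒ phi₁/phi₂ = e^{β(d₂−d₁)} ⇒ β = ln(phi₁/phi₂)/(d₂−d₁)
β = ln(0.462/0.094) / (3.2 − 0.4) = ln(4.915) / 2.8 = 1.5923 / 2.8 = 0.5687 km⁻¹

0.000569 m⁻¹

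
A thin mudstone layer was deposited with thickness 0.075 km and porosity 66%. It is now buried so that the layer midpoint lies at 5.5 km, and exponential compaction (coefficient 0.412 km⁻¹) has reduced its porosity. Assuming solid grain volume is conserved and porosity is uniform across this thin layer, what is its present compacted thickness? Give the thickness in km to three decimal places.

Porosity at 5.5 km: n = 0.66·exp(−0.412×5.5) = 0.0685
Solid-volume conservation: h(1−n) = h₀(1−n₀) ⇒ h = h₀·(1−n₀)/(1−n)
h = 0.075 × (1 − 0.66)/(1 − 0.0685) = 0.075 × 0.3650 = 0.0274 km

0.027 km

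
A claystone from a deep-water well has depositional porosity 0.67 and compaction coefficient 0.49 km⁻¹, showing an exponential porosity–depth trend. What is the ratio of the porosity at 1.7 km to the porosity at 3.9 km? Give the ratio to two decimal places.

phi(Z₁)/phi(Z₂) = e^(−β·Z₁)/e^(−β·Z₂) = e^{β(Z₂−Z₁)}
= exp(0.49 × 2.2) = exp(1.078) = 2.9388

2.94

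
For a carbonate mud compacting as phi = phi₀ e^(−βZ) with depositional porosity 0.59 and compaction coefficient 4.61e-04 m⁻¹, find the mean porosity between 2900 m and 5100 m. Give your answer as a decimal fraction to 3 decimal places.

Working in km (1 km = 1000 m; β in km⁻¹ = β in m⁻¹ × 1000):
⟨phi⟩ = (1/(Z₂−Z₁)) ∫ phi₀ e^(−βZ) dZ = phi₀·(e^(−β·Z₁) − e^(−β·Z₂)) / (β·(Z₂−Z₁))
e^(−0.461×2.9) = 0.2627; e^(−0.461×5.1) = 0.0953
⟨phi⟩ = 0.59 × (0.2627 − 0.0953) / (0.461 × 2.2) = 0.59 × 0.1651 = 0.0974

0.097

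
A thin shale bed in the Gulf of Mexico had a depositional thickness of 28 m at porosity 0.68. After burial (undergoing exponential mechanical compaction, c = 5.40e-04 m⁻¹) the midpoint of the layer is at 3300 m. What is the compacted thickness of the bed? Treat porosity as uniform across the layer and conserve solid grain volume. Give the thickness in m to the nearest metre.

Working in km (1 km = 1000 m; c in km⁻¹ = c in m⁻¹ × 1000):
Porosity at 3.3 km: phi = 0.68·exp(−0.54×3.3) = 0.1144
Solid-volume conservation: h(1−phi) = h₀(1−phi₀) ⇒ h = h₀·(1−phi₀)/(1−phi)
h = 0.028 × (1 − 0.68)/(1 − 0.1144) = 0.028 × 0.3614 = 0.0101 km

10 m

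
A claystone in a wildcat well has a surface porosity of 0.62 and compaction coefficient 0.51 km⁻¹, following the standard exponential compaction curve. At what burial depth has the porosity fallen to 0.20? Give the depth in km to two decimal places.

Invert Athy's law: d = ln(phi₀/phi) / c
d = ln(0.62/0.2) / 0.51 = ln(3.1) / 0.51 = 1.1314 / 0.51 = 2.218 km

2.22 km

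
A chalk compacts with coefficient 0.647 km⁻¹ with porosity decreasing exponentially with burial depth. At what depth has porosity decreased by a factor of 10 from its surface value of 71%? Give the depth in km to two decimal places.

phi/phi₀ = 1/10 ⇒ exp(−β·Z) = 1/10 ⇒ Z = ln(10) / β
Z = 2.3026 / 0.647 = 3.559 km

3.56 km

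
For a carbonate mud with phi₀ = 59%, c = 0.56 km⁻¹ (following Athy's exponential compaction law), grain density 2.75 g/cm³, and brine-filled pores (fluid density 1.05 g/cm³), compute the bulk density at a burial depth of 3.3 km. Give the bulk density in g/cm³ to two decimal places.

Porosity at depth: phi = 0.59·exp(−0.56×3.3) = 0.59×0.1576 = 0.0930
Bulk density: ρ_b = (1−phi)ρ_g + phi·ρ_f = 0.9070×2.75 + 0.0930×1.05
       = 2.494 + 0.098 = 2.592 g/cm³

2.59 g/cm³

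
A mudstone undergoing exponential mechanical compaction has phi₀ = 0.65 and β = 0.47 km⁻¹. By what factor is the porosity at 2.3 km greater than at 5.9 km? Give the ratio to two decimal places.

5.43

phi(Z₁)/phi(Z₂) = e^(−β·Z₁)/e^(−β·Z₂) = e^{β(Z₂−Z₁)}
= exp(0.47 × 3.6) = exp(1.692) = 5.4303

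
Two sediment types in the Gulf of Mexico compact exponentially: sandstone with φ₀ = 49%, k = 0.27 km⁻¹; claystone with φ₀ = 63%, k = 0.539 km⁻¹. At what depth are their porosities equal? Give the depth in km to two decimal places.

0.93 km

Set φ₀ₐ e^(−kₐd) = φ₀ᵦ e^(−kᵦd) ⇒ ln(φ₀ₐ/φ₀ᵦ) = (kₐ − kᵦ)·d
d = ln(0.49/0.63) / (0.27 − 0.539) = -0.2513 / -0.269 = 0.934 km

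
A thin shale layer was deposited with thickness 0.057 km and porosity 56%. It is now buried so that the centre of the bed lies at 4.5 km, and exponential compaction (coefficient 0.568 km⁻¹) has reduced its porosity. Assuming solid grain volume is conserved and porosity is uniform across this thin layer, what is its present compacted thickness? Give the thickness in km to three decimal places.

Porosity at 4.5 km: n = 0.56·exp(−0.568×4.5) = 0.0435
Solid-volume conservation: h(1−n) = h₀(1−n₀) ⇒ h = h₀·(1−n₀)/(1−n)
h = 0.057 × (1 − 0.56)/(1 − 0.0435) = 0.057 × 0.4600 = 0.0262 km

0.026 km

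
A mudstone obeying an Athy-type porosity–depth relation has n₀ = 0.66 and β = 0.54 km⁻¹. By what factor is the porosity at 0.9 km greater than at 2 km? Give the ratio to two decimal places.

1.81

n(z₁)/n(z₂) = e^(−β·z₁)/e^(−β·z₂) = e^{β(z₂−z₁)}
= exp(0.54 × 1.1) = exp(0.594) = 1.8112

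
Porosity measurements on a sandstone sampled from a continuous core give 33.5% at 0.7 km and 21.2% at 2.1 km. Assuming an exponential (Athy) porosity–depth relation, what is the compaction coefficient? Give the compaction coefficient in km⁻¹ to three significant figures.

Athy: phi(Z) = phi₀ e^(−cZ) ⇒ phi₁/phi₂ = e^{c(Z₂−Z₁)} ⇒ c = ln(phi₁/phi₂)/(Z₂−Z₁)
c = ln(0.335/0.212) / (2.1 − 0.7) = ln(1.58) / 1.4 = 0.4575 / 1.4 = 0.3268 km⁻¹

0.327 km⁻¹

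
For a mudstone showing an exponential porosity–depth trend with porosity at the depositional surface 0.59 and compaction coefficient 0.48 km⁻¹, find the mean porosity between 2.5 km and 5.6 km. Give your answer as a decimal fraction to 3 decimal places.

⟨n⟩ = (1/(Z₂−Z₁)) ∫ n₀ e^(−βZ) dZ = n₀·(e^(−β·Z₁) − e^(−β·Z₂)) / (β·(Z₂−Z₁))
e^(−0.48×2.5) = 0.3012; e^(−0.48×5.6) = 0.0680
⟨n⟩ = 0.59 × (0.3012 − 0.0680) / (0.48 × 3.1) = 0.59 × 0.1567 = 0.0925

0.092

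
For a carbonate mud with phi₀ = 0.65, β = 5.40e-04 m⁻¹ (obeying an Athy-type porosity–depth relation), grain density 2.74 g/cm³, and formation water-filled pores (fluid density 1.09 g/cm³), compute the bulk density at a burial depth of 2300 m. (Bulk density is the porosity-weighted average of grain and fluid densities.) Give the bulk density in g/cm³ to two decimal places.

Working in km (1 km = 1000 m; β in km⁻¹ = β in m⁻¹ × 1000):
Porosity at depth: phi = 0.65·exp(−0.54×2.3) = 0.65×0.2888 = 0.1877
Bulk density: ρ_b = (1−phi)ρ_g + phi·ρ_f = 0.8123×2.74 + 0.1877×1.09
       = 2.226 + 0.205 = 2.430 g/cm³

2.43 g/cm³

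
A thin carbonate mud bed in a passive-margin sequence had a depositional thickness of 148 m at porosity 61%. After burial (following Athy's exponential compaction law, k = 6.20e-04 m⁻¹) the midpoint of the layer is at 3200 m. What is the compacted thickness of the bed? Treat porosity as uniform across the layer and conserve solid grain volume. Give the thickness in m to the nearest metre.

63 m

Working in km (1 km = 1000 m; k in km⁻¹ = k in m⁻¹ × 1000):
Porosity at 3.2 km: φ = 0.61·exp(−0.62×3.2) = 0.0839
Solid-volume conservation: h(1−φ) = h₀(1−φ₀) ⇒ h = h₀·(1−φ₀)/(1−φ)
h = 0.148 × (1 − 0.61)/(1 − 0.0839) = 0.148 × 0.4257 = 0.0630 km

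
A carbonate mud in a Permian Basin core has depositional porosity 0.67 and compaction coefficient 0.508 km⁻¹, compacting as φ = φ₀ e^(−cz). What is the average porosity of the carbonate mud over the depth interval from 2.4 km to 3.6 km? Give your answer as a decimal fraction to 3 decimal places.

0.148

⟨φ⟩ = (1/(z₂−z₁)) ∫ φ₀ e^(−cz) dz = φ₀·(e^(−c·z₁) − e^(−c·z₂)) / (c·(z₂−z₁))
e^(−0.508×2.4) = 0.2955; e^(−0.508×3.6) = 0.1606
⟨φ⟩ = 0.67 × (0.2955 − 0.1606) / (0.508 × 1.2) = 0.67 × 0.2212 = 0.1482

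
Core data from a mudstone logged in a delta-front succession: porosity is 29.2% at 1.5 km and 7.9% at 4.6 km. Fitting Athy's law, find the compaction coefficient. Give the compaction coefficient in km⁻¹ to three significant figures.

0.422 km⁻¹

Athy: phi(d) = phi₀ e^(−βd) ⇒ phi₁/phi₂ = e^{β(d₂−d₁)} ⇒ β = ln(phi₁/phi₂)/(d₂−d₁)
β = ln(0.292/0.079) / (4.6 − 1.5) = ln(3.696) / 3.1 = 1.3073 / 3.1 = 0.4217 km⁻¹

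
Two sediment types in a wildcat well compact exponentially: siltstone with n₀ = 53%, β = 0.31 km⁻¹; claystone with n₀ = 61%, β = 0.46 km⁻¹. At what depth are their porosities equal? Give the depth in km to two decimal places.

0.94 km

Set n₀ₐ e^(−βₐZ) = n₀ᵦ e^(−βᵦZ) ⇒ ln(n₀ₐ/n₀ᵦ) = (βₐ − βᵦ)·Z
Z = ln(0.53/0.61) / (0.31 − 0.46) = -0.1406 / -0.15 = 0.937 km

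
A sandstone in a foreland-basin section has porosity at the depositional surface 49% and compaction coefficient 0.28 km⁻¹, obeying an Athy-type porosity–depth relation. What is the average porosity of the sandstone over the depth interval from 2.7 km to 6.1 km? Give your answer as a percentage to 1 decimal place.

⟨φ⟩ = (1/(z₂−z₁)) ∫ φ₀ e^(−kz) dz = φ₀·(e^(−k·z₁) − e^(−k·z₂)) / (k·(z₂−z₁))
e^(−0.28×2.7) = 0.4695; e^(−0.28×6.1) = 0.1812
⟨φ⟩ = 0.49 × (0.4695 − 0.1812) / (0.28 × 3.4) = 0.49 × 0.3028 = 0.1484

14.8%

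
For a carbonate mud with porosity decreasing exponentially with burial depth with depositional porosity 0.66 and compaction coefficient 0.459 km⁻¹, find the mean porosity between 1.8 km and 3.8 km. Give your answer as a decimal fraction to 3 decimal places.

0.189

⟨n⟩ = (1/(Z₂−Z₁)) ∫ n₀ e^(−kZ) dZ = n₀·(e^(−k·Z₁) − e^(−k·Z₂)) / (k·(Z₂−Z₁))
e^(−0.459×1.8) = 0.4377; e^(−0.459×3.8) = 0.1748
⟨n⟩ = 0.66 × (0.4377 − 0.1748) / (0.459 × 2) = 0.66 × 0.2864 = 0.1890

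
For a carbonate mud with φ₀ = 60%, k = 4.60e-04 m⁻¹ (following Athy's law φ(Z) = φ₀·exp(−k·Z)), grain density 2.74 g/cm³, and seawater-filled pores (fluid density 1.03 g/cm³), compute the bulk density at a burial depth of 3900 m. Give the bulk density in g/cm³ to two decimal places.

2.57 g/cm³

Working in km (1 km = 1000 m; k in km⁻¹ = k in m⁻¹ × 1000):
Porosity at depth: φ = 0.6·exp(−0.46×3.9) = 0.6×0.1663 = 0.0998
Bulk density: ρ_b = (1−φ)ρ_g + φ·ρ_f = 0.9002×2.74 + 0.0998×1.03
       = 2.467 + 0.103 = 2.569 g/cm³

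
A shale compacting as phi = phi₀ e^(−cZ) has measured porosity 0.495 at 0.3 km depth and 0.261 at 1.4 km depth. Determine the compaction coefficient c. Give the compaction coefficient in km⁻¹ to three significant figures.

Athy: phi(Z) = phi₀ e^(−cZ) ⇒ phi₁/phi₂ = e^{c(Z₂−Z₁)} ⇒ c = ln(phi₁/phi₂)/(Z₂−Z₁)
c = ln(0.495/0.261) / (1.4 − 0.3) = ln(1.897) / 1.1 = 0.6400 / 1.1 = 0.5819 km⁻¹

0.582 km⁻¹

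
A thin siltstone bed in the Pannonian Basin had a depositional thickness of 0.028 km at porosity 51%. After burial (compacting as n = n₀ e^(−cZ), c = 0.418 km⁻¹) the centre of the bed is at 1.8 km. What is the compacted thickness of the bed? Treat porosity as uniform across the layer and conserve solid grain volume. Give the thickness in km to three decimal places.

0.018 km

Porosity at 1.8 km: n = 0.51·exp(−0.418×1.8) = 0.2403
Solid-volume conservation: h(1−n) = h₀(1−n₀) ⇒ h = h₀·(1−n₀)/(1−n)
h = 0.028 × (1 − 0.51)/(1 − 0.2403) = 0.028 × 0.6450 = 0.0181 km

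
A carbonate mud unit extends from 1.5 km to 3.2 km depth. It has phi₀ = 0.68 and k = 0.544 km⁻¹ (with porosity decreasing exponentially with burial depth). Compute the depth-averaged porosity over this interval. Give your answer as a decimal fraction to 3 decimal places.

⟨phi⟩ = (1/(z₂−z₁)) ∫ phi₀ e^(−kz) dz = phi₀·(e^(−k·z₁) − e^(−k·z₂)) / (k·(z₂−z₁))
e^(−0.544×1.5) = 0.4422; e^(−0.544×3.2) = 0.1754
⟨phi⟩ = 0.68 × (0.4422 − 0.1754) / (0.544 × 1.7) = 0.68 × 0.2885 = 0.1962

0.196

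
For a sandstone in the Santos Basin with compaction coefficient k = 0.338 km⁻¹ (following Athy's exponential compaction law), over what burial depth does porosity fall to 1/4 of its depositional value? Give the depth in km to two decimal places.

4.10 km

φ/φ₀ = 1/4 ⇒ exp(−k·z) = 1/4 ⇒ z = ln(4) / k
z = 1.3863 / 0.338 = 4.101 km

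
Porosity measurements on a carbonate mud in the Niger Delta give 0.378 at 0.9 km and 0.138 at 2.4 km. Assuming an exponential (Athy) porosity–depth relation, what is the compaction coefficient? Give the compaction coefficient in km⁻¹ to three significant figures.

0.672 km⁻¹

Athy: φ(d) = φ₀ e^(−βd) ⇒ φ₁/φ₂ = e^{β(d₂−d₁)} ⇒ β = ln(φ₁/φ₂)/(d₂−d₁)
β = ln(0.378/0.138) / (2.4 − 0.9) = ln(2.739) / 1.5 = 1.0076 / 1.5 = 0.6718 km⁻¹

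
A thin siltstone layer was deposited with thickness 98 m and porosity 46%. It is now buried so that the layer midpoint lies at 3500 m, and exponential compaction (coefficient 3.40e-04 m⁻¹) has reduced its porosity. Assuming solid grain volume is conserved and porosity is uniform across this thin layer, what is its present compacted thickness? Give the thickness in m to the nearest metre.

Working in km (1 km = 1000 m; k in km⁻¹ = k in m⁻¹ × 1000):
Porosity at 3.5 km: phi = 0.46·exp(−0.34×3.5) = 0.1399
Solid-volume conservation: h(1−phi) = h₀(1−phi₀) ⇒ h = h₀·(1−phi₀)/(1−phi)
h = 0.098 × (1 − 0.46)/(1 − 0.1399) = 0.098 × 0.6279 = 0.0615 km

62 m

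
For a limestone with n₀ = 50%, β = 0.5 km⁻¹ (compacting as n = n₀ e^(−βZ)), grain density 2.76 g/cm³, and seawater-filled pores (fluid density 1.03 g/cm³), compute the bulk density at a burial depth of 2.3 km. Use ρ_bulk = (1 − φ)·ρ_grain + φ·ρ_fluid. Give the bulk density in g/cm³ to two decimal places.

Porosity at depth: n = 0.5·exp(−0.5×2.3) = 0.5×0.3166 = 0.1583
Bulk density: ρ_b = (1−n)ρ_g + n·ρ_f = 0.8417×2.76 + 0.1583×1.03
       = 2.323 + 0.163 = 2.486 g/cm³

2.49 g/cm³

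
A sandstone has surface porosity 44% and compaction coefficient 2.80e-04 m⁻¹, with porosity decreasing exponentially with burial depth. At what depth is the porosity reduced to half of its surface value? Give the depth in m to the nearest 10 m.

2480 m

Working in km (1 km = 1000 m; β in km⁻¹ = β in m⁻¹ × 1000):
n/n₀ = 1/2 ⇒ exp(−β·d) = 1/2 ⇒ d = ln(2) / β
d = 0.6931 / 0.28 = 2.476 km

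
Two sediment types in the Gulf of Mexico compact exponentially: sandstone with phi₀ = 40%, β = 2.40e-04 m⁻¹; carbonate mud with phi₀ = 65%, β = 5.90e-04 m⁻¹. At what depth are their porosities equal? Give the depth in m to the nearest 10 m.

Working in km (1 km = 1000 m; β in km⁻¹ = β in m⁻¹ × 1000):
Set phi₀ₐ e^(−βₐd) = phi₀ᵦ e^(−βᵦd) ⇒ ln(phi₀ₐ/phi₀ᵦ) = (βₐ − βᵦ)·d
d = ln(0.4/0.65) / (0.24 − 0.59) = -0.4855 / -0.35 = 1.387 km

1390 m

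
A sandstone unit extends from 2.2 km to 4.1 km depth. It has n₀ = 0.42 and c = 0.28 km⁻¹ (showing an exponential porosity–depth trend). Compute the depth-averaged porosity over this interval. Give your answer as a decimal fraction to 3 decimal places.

0.176

⟨n⟩ = (1/(z₂−z₁)) ∫ n₀ e^(−cz) dz = n₀·(e^(−c·z₁) − e^(−c·z₂)) / (c·(z₂−z₁))
e^(−0.28×2.2) = 0.5401; e^(−0.28×4.1) = 0.3173
⟨n⟩ = 0.42 × (0.5401 − 0.3173) / (0.28 × 1.9) = 0.42 × 0.4189 = 0.1759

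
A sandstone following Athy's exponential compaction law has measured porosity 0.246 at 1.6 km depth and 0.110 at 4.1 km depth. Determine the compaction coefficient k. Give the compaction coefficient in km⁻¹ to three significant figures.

Athy: n(d) = n₀ e^(−kd) ⇒ n₁/n₂ = e^{k(d₂−d₁)} ⇒ k = ln(n₁/n₂)/(d₂−d₁)
k = ln(0.246/0.11) / (4.1 − 1.6) = ln(2.236) / 2.5 = 0.8049 / 2.5 = 0.3219 km⁻¹

0.322 km⁻¹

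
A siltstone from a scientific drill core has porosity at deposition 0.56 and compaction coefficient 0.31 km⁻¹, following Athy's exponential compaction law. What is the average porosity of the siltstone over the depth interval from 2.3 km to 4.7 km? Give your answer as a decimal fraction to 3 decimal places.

⟨phi⟩ = (1/(z₂−z₁)) ∫ phi₀ e^(−kz) dz = phi₀·(e^(−k·z₁) − e^(−k·z₂)) / (k·(z₂−z₁))
e^(−0.31×2.3) = 0.4902; e^(−0.31×4.7) = 0.2329
⟨phi⟩ = 0.56 × (0.4902 − 0.2329) / (0.31 × 2.4) = 0.56 × 0.3457 = 0.1936

0.194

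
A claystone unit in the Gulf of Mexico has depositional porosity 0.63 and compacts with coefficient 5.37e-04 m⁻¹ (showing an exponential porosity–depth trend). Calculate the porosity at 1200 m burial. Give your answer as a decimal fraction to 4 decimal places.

0.3307

Working in km (1 km = 1000 m; k in km⁻¹ = k in m⁻¹ × 1000):
n = n₀·exp(−k·d) = 0.63 × exp(−0.537 × 1.2) = 0.63 × exp(−0.6444)
  = 0.63 × 0.5250 = 0.3307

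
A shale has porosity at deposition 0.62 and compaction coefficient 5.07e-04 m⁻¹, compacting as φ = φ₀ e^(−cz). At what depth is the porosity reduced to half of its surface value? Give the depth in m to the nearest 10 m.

Working in km (1 km = 1000 m; c in km⁻¹ = c in m⁻¹ × 1000):
φ/φ₀ = 1/2 ⇒ exp(−c·z) = 1/2 ⇒ z = ln(2) / c
z = 0.6931 / 0.507 = 1.367 km

1370 m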